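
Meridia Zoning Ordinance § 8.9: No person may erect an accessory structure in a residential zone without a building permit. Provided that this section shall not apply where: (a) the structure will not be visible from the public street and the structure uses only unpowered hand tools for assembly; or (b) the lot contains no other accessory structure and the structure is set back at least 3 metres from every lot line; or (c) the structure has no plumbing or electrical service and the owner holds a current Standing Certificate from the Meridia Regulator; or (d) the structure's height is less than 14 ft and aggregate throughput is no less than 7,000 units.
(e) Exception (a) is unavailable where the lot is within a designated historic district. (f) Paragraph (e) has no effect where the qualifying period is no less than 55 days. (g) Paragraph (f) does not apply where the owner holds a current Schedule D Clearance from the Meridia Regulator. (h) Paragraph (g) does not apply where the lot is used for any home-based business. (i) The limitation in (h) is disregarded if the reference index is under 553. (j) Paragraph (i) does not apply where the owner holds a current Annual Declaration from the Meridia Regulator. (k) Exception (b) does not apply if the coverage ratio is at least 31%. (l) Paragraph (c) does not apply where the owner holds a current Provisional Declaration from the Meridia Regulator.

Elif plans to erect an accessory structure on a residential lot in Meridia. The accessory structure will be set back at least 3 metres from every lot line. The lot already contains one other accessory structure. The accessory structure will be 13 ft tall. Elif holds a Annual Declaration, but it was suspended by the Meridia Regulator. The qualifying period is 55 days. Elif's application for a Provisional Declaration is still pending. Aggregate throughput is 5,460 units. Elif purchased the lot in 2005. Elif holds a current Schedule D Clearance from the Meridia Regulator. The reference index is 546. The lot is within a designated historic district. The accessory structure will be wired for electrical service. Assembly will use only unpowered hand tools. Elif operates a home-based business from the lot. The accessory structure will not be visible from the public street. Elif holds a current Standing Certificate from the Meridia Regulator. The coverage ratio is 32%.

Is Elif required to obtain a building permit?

Yes — Elif must obtain a building permit.

All of (a)'s requirements are met (the structure will not be visible from the street; assembly uses only hand tools). Turning to paragraphs (e)–(j): (e) applies — the lot is in a historic district. (f) would limit (e) — the qualifying period is 55 days, meeting the 55 days threshold — but (g) sets (f) aside: (g) operates — a current Schedule D Clearance is held. (h) would limit (g) — a home-based business operates on the lot — but (i) sets (h) aside: (i) applies — the reference index is 546, under the 553 limit. (j) does not operate here (there is no Annual Declaration in force), so (i) stands. So (a) is unavailable.
Exception (b) fails — the lot already has another accessory structure.
Exception (c) fails — electrical service is planned.
Exception (d) fails — aggregate throughput is 5,460 units, short of 7,000 units.
No exception displaces § 8.9.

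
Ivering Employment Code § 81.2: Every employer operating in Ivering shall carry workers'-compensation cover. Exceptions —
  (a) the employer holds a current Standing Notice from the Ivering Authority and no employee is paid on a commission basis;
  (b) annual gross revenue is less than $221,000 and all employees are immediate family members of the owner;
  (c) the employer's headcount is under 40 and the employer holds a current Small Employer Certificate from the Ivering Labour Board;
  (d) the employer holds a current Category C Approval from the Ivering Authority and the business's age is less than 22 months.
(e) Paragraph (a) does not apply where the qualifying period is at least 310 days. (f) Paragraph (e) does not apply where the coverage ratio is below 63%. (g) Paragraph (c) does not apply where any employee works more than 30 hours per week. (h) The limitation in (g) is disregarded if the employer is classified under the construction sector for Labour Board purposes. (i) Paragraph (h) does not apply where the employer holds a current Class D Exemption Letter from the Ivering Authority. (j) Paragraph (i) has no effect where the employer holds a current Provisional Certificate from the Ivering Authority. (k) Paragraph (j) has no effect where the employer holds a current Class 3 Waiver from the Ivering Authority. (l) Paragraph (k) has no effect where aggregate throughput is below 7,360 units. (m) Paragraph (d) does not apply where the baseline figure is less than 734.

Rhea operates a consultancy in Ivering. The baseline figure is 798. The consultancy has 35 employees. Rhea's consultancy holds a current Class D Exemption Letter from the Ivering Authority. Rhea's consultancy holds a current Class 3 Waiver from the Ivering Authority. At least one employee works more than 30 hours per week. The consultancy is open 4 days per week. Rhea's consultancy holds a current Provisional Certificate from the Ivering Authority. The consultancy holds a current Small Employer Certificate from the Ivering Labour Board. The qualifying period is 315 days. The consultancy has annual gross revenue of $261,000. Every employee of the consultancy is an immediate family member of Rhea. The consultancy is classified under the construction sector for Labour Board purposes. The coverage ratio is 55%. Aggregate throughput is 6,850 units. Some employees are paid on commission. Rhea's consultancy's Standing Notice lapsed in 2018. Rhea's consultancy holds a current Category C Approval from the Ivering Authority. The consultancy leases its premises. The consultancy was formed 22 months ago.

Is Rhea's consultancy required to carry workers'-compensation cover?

Exception (a) fails — no current Standing Notice is held.
Exception (b) fails — annual gross revenue is $261,000, not less than $221,000.
All of (c)'s requirements are met (the employer's headcount is 35, under the 40 limit; a current Small Employer Certificate is held). Under paragraphs (g)–(l): (g) would limit (c) — at least one employee exceeds 30 hours/week — but (h) sets (g) aside: (h) applies — the consultancy is classified under the construction sector. (i) applies (a current Class D Exemption Letter is held), but is itself disapplied by (j): (j) operates against (i): a current Provisional Certificate is held. (k) would limit (j) — a current Class 3 Waiver is held — but (l) sets (k) aside: (l) operates against (k): aggregate throughput is 6,850 units, below the 7,360 units limit. Exception (c) stands.
Exception (d) fails — the business's age is 22 months, not less than 22 months.

No — exception (c) applies; Rhea's consultancy is not required to carry workers'-compensation cover.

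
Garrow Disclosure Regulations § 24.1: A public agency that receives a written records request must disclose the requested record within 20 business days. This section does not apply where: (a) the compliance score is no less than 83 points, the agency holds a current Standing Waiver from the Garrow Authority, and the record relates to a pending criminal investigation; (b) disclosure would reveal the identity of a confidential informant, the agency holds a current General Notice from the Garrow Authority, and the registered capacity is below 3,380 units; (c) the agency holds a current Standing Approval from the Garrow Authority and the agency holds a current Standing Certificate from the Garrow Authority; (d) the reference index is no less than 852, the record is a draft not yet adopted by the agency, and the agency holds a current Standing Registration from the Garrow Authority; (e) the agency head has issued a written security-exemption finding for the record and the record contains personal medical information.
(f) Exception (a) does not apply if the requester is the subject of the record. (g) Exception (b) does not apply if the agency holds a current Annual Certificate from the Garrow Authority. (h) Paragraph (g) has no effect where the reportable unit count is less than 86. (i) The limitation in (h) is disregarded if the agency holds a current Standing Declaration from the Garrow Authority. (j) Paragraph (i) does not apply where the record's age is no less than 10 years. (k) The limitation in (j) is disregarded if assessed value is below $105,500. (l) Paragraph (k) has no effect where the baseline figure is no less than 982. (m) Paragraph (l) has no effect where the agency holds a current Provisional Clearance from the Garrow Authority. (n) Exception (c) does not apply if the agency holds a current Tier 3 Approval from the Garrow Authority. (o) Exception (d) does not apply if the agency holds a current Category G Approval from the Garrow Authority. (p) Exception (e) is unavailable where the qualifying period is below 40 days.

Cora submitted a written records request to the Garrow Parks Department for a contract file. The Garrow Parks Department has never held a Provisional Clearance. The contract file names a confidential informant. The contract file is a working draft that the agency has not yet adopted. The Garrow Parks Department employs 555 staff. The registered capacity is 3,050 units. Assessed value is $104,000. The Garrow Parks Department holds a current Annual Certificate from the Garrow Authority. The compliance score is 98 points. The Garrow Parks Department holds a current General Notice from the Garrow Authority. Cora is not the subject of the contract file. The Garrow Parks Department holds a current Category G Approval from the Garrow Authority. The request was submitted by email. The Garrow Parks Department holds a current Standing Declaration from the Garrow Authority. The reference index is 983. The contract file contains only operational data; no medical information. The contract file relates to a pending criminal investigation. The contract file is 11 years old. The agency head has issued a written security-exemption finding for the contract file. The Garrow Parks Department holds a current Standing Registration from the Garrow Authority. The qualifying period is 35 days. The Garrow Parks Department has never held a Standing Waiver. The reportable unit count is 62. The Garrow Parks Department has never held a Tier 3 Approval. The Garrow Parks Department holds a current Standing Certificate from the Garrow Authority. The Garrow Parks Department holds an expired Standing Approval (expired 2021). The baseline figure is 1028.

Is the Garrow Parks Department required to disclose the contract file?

No — exception (b) applies; the Garrow Parks Department is not required to disclose the contract file.

Exception (a) requires that the agency holds a current Standing Waiver from the Garrow Authority; but no current Standing Waiver is held, so (a) is unavailable.
Exception (b) is satisfied on its face — the contract file names a confidential informant; a current General Notice is held; the registered capacity is 3,050 units, below the 3,380 units limit. Considering the limiting provisions: (g) would limit (b) — a current Annual Certificate is held — but (h) sets (g) aside: (h) operates against (g): the reportable unit count is 62, less than the 86 limit. (i) would limit (h) — a current Standing Declaration is held — but (j) sets (i) aside: (j) applies — the record's age is 11 years, meeting the 10 years threshold. (k) would limit (j) — assessed value is $104,000, below the $105,500 limit — but (l) sets (k) aside: (l) operates against (k): the baseline figure is 1,028, meeting the 982 threshold. (m) is not triggered (there is no Provisional Clearance in force), so (l) stands. Exception (b) stands.
Exception (c) requires that the agency holds a current Standing Approval from the Garrow Authority; but there is no Standing Approval in force, so (c) is unavailable.
Exception (d) is satisfied on its face — the reference index is 983, meeting the 852 threshold; the contract file is an unadopted draft; a current Standing Registration is held. However, paragraph (o) must be considered: (o) operates — a current Category G Approval is held. So (d) is unavailable.
Exception (e) requires that the record contains personal medical information; but the contract file contains only operational data, so (e) is unavailable.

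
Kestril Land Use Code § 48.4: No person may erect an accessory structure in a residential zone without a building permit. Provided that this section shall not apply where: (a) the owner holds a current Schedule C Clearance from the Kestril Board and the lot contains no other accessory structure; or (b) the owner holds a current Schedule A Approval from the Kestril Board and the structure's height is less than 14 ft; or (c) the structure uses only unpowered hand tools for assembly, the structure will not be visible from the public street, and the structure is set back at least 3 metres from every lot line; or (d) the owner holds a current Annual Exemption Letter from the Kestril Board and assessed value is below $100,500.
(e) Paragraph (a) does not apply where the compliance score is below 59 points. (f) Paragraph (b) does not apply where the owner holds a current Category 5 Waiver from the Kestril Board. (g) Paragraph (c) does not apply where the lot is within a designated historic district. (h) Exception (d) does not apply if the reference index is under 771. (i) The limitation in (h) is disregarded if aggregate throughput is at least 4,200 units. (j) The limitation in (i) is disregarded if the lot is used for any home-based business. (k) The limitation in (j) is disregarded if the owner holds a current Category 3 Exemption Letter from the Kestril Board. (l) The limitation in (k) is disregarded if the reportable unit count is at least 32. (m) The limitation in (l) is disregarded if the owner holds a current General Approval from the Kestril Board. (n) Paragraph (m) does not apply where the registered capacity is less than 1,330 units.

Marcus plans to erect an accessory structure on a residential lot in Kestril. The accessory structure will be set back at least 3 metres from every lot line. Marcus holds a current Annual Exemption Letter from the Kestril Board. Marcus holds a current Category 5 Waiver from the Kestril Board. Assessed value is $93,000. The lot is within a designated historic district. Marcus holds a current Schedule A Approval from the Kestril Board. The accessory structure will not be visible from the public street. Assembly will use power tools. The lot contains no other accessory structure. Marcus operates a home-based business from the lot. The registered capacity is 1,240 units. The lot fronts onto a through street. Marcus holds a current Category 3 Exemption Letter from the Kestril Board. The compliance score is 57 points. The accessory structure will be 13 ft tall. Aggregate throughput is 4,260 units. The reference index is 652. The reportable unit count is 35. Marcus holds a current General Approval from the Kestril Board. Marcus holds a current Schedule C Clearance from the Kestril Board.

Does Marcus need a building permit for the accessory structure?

Yes — Marcus must obtain a building permit.

All of (a)'s requirements are met (a current Schedule C Clearance is held; the lot has no other accessory structure). But: (e) operates against (a): the compliance score is 57 points, below the 59 points limit. So (a) is unavailable.
All of (b)'s requirements are met (a current Schedule A Approval is held; the structure's height is 13 ft, less than the 14 ft limit). However, paragraph (f) must be considered: (f) operates against (b): a current Category 5 Waiver is held. (b) is therefore removed.
Exception (c) fails — assembly uses power tools.
Exception (d)'s conditions are all satisfied: a current Annual Exemption Letter is held; assessed value is $93,000, below the $100,500 limit. Turning to paragraphs (h)–(n): (h) operates against (d): the reference index is 652, under the 771 limit. (i) would limit (h) — aggregate throughput is 4,260 units, meeting the 4,200 units threshold — but (j) sets (i) aside: (j) operates — a home-based business operates on the lot. (k) would limit (j) — a current Category 3 Exemption Letter is held — but (l) sets (k) aside: (l) operates against (k): the reportable unit count is 35, meeting the 32 threshold. (m) is triggered (a current General Approval is held), but yields to (n): (n) operates — the registered capacity is 1,240 units, less than the 1,330 units limit. Exception (d) does not apply.
None of the exceptions is available; § 48.4 applies in full.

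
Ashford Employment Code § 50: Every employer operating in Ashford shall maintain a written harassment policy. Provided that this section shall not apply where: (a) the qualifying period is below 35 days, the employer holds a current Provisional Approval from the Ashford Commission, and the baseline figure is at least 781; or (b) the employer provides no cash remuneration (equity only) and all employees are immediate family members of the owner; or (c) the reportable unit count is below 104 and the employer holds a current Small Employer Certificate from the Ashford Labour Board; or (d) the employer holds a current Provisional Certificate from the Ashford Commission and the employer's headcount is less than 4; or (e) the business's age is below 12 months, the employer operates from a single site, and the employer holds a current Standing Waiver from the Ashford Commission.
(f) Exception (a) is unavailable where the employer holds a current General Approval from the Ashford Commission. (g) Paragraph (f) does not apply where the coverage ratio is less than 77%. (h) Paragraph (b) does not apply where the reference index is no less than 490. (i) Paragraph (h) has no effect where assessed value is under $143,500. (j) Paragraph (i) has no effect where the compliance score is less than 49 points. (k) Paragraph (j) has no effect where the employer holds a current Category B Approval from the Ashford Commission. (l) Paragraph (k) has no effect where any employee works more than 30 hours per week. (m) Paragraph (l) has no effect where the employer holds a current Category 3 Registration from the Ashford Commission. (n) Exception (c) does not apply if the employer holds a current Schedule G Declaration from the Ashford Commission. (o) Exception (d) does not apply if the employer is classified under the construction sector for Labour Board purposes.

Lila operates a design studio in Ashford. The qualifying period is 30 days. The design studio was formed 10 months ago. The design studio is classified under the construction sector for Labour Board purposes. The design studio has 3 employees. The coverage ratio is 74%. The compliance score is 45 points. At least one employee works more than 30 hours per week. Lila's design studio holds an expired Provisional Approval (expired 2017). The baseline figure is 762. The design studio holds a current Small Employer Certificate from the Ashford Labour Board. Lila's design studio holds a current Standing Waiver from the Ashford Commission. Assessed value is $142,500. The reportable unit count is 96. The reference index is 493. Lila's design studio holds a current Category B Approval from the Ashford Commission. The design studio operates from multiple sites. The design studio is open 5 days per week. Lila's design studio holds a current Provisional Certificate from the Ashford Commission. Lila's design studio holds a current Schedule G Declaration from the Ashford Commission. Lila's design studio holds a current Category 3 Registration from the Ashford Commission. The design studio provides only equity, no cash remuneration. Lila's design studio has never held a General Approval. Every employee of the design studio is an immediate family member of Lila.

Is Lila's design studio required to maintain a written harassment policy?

Exception (a) fails — no current Provisional Approval is held.
Exception (b): remuneration is equity-only; every employee is an immediate family member — every condition holds. Considering the limiting provisions: (h) applies (the reference index is 493, meeting the 490 threshold), but is overridden by (i): (i) operates against (h): assessed value is $142,500, under the $143,500 limit. (j) would limit (i) — the compliance score is 45 points, less than the 49 points limit — but (k) sets (j) aside: (k) operates against (j): a current Category B Approval is held. (l) would limit (k) — at least one employee exceeds 30 hours/week — but (m) sets (l) aside: (m) operates against (l): a current Category 3 Registration is held. Exception (b) stands.
Exception (c) is satisfied on its face — the reportable unit count is 96, below the 104 limit; a current Small Employer Certificate is held. But: (n) is engaged — a current Schedule G Declaration is held. (c) is therefore removed.
Exception (d) is satisfied on its face — a current Provisional Certificate is held; the employer's headcount is 3, less than the 4 limit. But applying paragraph (o): (o) operates against (d): the design studio is classified under the construction sector. Exception (d) does not apply.
Exception (e) does not apply: the employer operates from multiple sites.

No — exception (b) applies; Lila's design studio is not required to maintain a written harassment policy.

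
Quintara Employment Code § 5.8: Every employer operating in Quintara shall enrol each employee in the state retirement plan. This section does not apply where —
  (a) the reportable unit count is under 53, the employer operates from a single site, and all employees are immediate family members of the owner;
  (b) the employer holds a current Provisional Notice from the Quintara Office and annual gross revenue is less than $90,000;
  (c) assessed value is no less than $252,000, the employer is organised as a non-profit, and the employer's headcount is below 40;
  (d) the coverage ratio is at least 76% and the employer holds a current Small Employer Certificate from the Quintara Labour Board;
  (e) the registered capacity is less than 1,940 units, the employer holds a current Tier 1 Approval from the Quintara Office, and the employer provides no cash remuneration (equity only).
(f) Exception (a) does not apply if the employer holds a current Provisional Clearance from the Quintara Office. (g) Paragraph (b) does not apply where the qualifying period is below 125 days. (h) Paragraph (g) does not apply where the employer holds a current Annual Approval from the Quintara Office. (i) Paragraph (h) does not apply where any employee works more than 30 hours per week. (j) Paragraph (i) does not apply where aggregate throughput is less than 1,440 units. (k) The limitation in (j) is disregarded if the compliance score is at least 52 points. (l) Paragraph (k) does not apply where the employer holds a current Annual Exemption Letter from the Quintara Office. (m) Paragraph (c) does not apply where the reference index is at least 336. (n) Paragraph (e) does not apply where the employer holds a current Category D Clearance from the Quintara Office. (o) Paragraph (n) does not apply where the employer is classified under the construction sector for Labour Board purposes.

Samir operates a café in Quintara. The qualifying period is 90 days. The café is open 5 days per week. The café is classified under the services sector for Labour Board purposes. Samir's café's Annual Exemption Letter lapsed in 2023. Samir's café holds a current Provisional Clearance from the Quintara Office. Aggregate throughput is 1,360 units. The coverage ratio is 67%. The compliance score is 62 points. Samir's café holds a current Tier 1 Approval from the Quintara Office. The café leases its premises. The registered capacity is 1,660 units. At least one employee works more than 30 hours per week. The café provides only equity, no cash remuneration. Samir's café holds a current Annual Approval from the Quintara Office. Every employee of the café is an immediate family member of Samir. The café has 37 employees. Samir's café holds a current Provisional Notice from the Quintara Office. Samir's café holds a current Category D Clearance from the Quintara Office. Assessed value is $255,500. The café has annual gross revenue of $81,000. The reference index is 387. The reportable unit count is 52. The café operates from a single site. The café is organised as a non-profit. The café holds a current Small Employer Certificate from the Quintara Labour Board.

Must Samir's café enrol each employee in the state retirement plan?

Yes — Samir's café must enrol each employee in the state retirement plan.

Exception (a): the reportable unit count is 52, under the 53 limit; the employer operates from a single site; every employee is an immediate family member — every condition holds. Turning to paragraph (f): (f) operates — a current Provisional Clearance is held. Exception (a) does not apply.
Exception (b)'s conditions are all satisfied: a current Provisional Notice is held; annual gross revenue is $81,000, less than the $90,000 limit. However, paragraphs (g)–(l) must be considered: (g) operates against (b): the qualifying period is 90 days, below the 125 days limit. (h) is engaged (a current Annual Approval is held), but yields to (i): (i) applies — at least one employee exceeds 30 hours/week. (j) operates (aggregate throughput is 1,360 units, less than the 1,440 units limit), but is displaced by (k): (k) operates against (j): the compliance score is 62 points, meeting the 52 points threshold. (l), which would lift (k), does not operate here — the Annual Exemption Letter is not current. Exception (b) does not apply.
Exception (c) is satisfied on its face — assessed value is $255,500, meeting the $252,000 threshold; the employer is a non-profit; the employer's headcount is 37, below the 40 limit. But applying paragraph (m): (m) operates against (c): the reference index is 387, meeting the 336 threshold. Exception (c) does not apply.
Exception (d) requires that the coverage ratio is at least 76%; but the coverage ratio is 67%, short of 76%, so (d) is unavailable.
Exception (e)'s conditions are all satisfied: the registered capacity is 1,660 units, less than the 1,940 units limit; a current Tier 1 Approval is held; remuneration is equity-only. But applying paragraphs (n)–(o): (n) operates against (e): a current Category D Clearance is held. (o) does not operate here (the café is classified under the services sector), so (n) stands. (e) is therefore removed.
None of the exceptions is available; § 5.8 applies in full.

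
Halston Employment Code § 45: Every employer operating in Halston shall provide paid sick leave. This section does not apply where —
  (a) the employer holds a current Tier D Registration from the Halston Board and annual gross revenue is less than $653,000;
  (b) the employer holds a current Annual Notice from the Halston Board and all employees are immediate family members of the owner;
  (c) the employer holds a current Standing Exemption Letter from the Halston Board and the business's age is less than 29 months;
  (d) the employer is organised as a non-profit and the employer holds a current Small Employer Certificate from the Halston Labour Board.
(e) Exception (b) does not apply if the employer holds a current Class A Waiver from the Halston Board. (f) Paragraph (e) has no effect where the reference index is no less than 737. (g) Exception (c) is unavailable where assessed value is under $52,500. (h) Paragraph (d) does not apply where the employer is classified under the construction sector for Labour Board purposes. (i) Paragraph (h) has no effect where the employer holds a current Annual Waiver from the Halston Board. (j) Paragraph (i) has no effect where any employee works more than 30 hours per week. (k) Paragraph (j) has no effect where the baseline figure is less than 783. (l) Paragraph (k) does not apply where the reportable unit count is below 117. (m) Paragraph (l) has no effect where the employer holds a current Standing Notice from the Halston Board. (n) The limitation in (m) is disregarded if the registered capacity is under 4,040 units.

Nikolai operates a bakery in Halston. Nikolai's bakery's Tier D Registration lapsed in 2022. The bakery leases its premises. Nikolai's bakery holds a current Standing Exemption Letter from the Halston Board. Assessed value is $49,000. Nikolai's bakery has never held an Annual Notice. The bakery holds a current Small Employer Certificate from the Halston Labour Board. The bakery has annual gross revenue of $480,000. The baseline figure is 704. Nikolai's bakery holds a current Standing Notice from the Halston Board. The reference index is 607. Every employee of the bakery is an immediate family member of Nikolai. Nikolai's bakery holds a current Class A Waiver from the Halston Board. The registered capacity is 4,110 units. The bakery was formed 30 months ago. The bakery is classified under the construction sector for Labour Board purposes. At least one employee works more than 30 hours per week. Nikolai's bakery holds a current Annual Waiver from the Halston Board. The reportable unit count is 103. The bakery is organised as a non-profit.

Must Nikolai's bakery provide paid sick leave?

No — exception (d) applies; Nikolai's bakery is not required to provide paid sick leave.

Exception (a) requires that the employer holds a current Tier D Registration from the Halston Board; but the Tier D Registration is not current, so (a) is unavailable.
Exception (b) requires that the employer holds a current Annual Notice from the Halston Board; but no current Annual Notice is held, so (b) is unavailable.
Exception (c) requires that the business's age is less than 29 months; but the business's age is 30 months, not less than 29 months, so (c) is unavailable.
Exception (d): the employer is a non-profit; a current Small Employer Certificate is held — every condition holds. As to paragraphs (h)–(n): (h) would limit (d) — the bakery is classified under the construction sector — but (i) sets (h) aside: (i) operates against (h): a current Annual Waiver is held. (j) operates (at least one employee exceeds 30 hours/week), but is set aside by (k): (k) applies — the baseline figure is 704, less than the 783 limit. (l) is engaged (the reportable unit count is 103, below the 117 limit), but is itself disapplied by (m): (m) applies — a current Standing Notice is held. (n), which would lift (m), is not engaged — the registered capacity is 4,110 units, not under 4,040 units. So (d) applies.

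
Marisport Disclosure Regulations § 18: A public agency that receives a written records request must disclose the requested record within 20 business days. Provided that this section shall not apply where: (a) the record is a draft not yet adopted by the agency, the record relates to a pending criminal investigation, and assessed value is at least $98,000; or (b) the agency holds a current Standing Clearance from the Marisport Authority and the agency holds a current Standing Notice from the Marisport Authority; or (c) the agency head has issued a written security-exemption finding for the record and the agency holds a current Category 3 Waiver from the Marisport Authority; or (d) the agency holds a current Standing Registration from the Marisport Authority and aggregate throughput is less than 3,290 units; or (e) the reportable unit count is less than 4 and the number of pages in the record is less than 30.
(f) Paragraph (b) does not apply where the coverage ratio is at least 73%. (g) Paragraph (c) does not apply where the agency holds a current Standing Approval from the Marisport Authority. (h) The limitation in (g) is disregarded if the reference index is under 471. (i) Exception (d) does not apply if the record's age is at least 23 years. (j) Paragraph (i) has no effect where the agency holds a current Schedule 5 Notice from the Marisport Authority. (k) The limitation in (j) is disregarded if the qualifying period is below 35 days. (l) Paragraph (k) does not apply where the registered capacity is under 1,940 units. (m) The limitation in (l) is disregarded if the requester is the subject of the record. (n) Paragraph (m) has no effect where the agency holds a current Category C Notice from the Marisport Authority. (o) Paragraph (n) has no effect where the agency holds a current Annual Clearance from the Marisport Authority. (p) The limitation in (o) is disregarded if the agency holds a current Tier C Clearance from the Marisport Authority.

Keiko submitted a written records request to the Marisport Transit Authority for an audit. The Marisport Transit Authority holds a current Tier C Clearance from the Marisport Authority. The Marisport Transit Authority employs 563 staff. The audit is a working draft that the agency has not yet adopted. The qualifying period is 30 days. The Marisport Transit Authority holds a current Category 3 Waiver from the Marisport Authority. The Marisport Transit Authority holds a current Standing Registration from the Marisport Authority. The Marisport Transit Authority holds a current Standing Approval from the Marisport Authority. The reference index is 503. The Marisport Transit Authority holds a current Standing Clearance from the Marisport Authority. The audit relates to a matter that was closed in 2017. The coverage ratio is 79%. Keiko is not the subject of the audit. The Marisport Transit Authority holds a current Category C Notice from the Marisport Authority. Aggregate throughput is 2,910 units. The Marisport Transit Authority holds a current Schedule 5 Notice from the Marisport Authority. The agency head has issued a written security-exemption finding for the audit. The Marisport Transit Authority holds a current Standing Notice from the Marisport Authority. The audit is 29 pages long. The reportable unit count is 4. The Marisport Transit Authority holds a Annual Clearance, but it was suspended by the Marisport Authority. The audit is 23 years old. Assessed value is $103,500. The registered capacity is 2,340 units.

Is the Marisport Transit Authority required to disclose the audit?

Yes — the Marisport Transit Authority must disclose the audit.

Exception (a) requires that the record relates to a pending criminal investigation; but the audit relates to a closed matter, so (a) is unavailable.
Exception (b)'s conditions are all satisfied: a current Standing Clearance is held; a current Standing Notice is held. Turning to paragraph (f): (f) operates against (b): the coverage ratio is 79%, meeting the 73% threshold. Exception (b) does not apply.
All of (c)'s requirements are met (a written security-exemption finding has been issued; a current Category 3 Waiver is held). But applying paragraphs (g)–(h): (g) operates against (c): a current Standing Approval is held. (h) is not triggered (the reference index is 503, not under 471), so (g) stands. So (c) is unavailable.
Exception (d)'s conditions are all satisfied: a current Standing Registration is held; aggregate throughput is 2,910 units, less than the 3,290 units limit. Turning to paragraphs (i)–(p): (i) operates — the record's age is 23 years, meeting the 23 years threshold. (j) would limit (i) — a current Schedule 5 Notice is held — but (k) sets (j) aside: (k) operates against (j): the qualifying period is 30 days, below the 35 days limit. (l) is not engaged (the registered capacity is 2,340 units, not under 1,940 units), so (k) stands. (d) is therefore removed.
Exception (e) requires that the reportable unit count is less than 4; but the reportable unit count is 4, not less than 4, so (e) is unavailable.
Every exception is unavailable, so the rule governs.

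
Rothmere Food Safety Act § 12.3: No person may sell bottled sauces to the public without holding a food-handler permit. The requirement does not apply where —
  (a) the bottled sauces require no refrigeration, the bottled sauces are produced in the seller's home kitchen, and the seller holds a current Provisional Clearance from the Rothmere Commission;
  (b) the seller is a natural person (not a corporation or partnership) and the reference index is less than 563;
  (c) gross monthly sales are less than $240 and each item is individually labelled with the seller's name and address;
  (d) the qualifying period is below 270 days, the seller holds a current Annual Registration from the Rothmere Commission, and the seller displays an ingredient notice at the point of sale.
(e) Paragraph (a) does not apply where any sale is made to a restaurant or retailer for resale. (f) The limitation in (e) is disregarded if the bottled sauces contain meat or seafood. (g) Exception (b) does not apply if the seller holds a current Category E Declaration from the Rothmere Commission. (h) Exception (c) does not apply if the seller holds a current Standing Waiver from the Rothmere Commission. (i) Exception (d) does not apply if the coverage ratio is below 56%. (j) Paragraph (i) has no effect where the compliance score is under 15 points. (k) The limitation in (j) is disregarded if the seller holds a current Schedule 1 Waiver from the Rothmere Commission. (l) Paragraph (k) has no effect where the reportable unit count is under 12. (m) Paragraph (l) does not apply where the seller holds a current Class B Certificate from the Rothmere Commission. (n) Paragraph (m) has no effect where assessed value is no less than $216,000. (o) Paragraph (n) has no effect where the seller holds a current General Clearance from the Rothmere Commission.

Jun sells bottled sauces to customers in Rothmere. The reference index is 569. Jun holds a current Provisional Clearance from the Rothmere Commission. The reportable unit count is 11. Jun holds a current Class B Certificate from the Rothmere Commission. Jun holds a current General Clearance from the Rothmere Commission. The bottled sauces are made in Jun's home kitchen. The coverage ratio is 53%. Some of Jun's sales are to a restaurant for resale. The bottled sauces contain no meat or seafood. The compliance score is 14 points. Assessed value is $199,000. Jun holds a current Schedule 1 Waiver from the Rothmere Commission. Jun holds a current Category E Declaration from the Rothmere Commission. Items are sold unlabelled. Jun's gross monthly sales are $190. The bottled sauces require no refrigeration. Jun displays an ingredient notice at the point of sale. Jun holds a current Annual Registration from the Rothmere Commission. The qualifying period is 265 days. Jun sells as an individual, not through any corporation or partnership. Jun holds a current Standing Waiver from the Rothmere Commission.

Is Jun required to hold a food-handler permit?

Yes — Jun must hold a food-handler permit.

Exception (a) is satisfied on its face — the bottled sauces are shelf-stable; the bottled sauces are home-kitchen produced; a current Provisional Clearance is held. But applying paragraphs (e)–(f): (e) operates against (a): some sales are to a restaurant for resale. (f) does not operate here (the bottled sauces contain no meat or seafood), so (e) stands. Exception (a) does not apply.
Exception (b) requires that the reference index is less than 563; but the reference index is 569, not less than 563, so (b) is unavailable.
Exception (c) requires that each item is individually labelled with the seller's name and address; but items are sold unlabelled, so (c) is unavailable.
All of (d)'s requirements are met (the qualifying period is 265 days, below the 270 days limit; a current Annual Registration is held; an ingredient notice is displayed). Turning to paragraphs (i)–(o): (i) operates against (d): the coverage ratio is 53%, below the 56% limit. (j) would limit (i) — the compliance score is 14 points, under the 15 points limit — but (k) sets (j) aside: (k) is engaged — a current Schedule 1 Waiver is held. (l) would limit (k) — the reportable unit count is 11, under the 12 limit — but (m) sets (l) aside: (m) operates against (l): a current Class B Certificate is held. (n), which would lift (m), does not operate here — assessed value is $199,000, short of $216,000. So (d) is unavailable.
No exception is made out. Jun falls within the general rule.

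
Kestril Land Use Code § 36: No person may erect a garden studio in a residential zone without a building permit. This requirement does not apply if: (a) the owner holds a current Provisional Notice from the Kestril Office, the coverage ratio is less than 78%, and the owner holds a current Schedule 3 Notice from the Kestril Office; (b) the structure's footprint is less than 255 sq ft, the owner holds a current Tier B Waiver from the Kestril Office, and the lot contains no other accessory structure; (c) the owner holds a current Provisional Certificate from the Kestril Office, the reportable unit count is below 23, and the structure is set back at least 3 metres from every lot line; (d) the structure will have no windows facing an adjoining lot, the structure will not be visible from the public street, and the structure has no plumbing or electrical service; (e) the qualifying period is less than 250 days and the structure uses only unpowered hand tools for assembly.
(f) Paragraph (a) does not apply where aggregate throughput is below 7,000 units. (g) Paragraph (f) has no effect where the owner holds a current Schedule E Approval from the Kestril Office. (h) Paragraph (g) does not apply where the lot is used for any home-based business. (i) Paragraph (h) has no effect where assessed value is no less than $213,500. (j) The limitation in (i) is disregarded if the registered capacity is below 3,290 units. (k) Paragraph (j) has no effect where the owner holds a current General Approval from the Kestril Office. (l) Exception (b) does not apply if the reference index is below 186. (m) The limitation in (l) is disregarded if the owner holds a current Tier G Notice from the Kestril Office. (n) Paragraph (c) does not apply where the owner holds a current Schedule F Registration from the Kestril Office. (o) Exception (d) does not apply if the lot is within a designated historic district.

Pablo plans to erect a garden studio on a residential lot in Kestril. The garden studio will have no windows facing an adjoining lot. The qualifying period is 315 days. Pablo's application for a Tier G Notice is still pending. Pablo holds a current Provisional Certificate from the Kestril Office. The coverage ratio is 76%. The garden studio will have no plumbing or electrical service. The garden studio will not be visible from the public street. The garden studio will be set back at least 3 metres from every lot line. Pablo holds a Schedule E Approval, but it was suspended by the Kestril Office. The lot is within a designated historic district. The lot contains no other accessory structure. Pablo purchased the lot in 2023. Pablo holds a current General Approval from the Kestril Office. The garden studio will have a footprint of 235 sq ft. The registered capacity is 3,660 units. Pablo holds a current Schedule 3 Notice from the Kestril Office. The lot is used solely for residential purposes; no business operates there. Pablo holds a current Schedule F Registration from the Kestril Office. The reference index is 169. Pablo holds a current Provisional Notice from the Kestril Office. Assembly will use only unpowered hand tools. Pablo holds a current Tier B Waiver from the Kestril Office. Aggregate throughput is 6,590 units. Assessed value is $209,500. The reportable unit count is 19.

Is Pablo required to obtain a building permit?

Yes — Pablo must obtain a building permit.

Exception (a)'s conditions are all satisfied: a current Provisional Notice is held; the coverage ratio is 76%, less than the 78% limit; a current Schedule 3 Notice is held. But: (f) applies — aggregate throughput is 6,590 units, below the 7,000 units limit. (g) is not engaged (there is no Schedule E Approval in force), so (f) stands. Exception (a) does not apply.
Exception (b): the structure's footprint is 235 sq ft, less than the 255 sq ft limit; a current Tier B Waiver is held; the lot has no other accessory structure — every condition holds. However, paragraphs (l)–(m) must be considered: (l) operates — the reference index is 169, below the 186 limit. (m) does not operate here (the Tier G Notice is not current), so (l) stands. Exception (b) does not apply.
Exception (c): a current Provisional Certificate is held; the reportable unit count is 19, below the 23 limit; the setback is at least 3 m on every side — every condition holds. But: (n) operates against (c): a current Schedule F Registration is held. Exception (c) does not apply.
Exception (d)'s conditions are all satisfied: no windows face an adjoining lot; the structure will not be visible from the street; there is no plumbing or electrical service. However, paragraph (o) must be considered: (o) operates against (d): the lot is in a historic district. Exception (d) does not apply.
Exception (e) does not apply: the qualifying period is 315 days, not less than 250 days.
No exception displaces § 36.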